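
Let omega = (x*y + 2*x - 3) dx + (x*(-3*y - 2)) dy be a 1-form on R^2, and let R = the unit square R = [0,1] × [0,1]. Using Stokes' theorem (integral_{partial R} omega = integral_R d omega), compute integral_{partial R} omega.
integral_(partial R) omega = -4

Stokes: integral_partial_R omega = integral_R d omega with d omega = (∂Q/∂x - ∂P/∂y) dx ∧ dy.
  ∂Q/∂x = -3*y - 2
  ∂P/∂y = x
  integrand = ∂Q/∂x - ∂P/∂y = -x - 3*y - 2.
Integrating over R: integral_0^1 integral_0^1 (-x - 3*y - 2) dx dy = -4.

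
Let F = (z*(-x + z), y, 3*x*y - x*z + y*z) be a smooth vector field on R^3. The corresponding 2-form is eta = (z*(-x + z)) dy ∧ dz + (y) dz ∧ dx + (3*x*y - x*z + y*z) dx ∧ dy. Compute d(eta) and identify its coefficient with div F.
d(eta) = (-x + y - z + 1) dx ∧ dy ∧ dz; div F = -x + y - z + 1

For a 2-form in R^3 of the form above, applying d gives a 3-form with coefficient ∂P/∂x + ∂Q/∂y + ∂R/∂z:
  ∂P/∂x = -z
  ∂Q/∂y = 1
  ∂R/∂z = -x + y
Sum = -x + y - z + 1, which is exactly div F.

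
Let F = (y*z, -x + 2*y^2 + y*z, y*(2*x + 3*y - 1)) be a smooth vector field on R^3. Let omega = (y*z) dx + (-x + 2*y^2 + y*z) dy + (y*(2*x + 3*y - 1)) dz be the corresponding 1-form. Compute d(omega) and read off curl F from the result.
d(omega) = (2*x + 5*y - 1) dy ∧ dz + (-y) dz ∧ dx + (-z - 1) dx ∧ dy; curl F = (2*x + 5*y - 1, -y, -z - 1)

d omega = sum_{i<j} (∂f_j/∂x_i - ∂f_i/∂x_j) dx_i ∧ dx_j. Under the identification (dy ∧ dz, dz ∧ dx, dx ∧ dy) ↔ (e_x, e_y, e_z), the coefficients are exactly the components of curl F. Compute:
  ∂R/∂y - ∂Q/∂z = (2*x + 6*y - 1) - (y) = 2*x + 5*y - 1
  ∂P/∂z - ∂R/∂x = (y) - (2*y) = -y
  ∂Q/∂x - ∂P/∂y = (-1) - (z) = -z - 1.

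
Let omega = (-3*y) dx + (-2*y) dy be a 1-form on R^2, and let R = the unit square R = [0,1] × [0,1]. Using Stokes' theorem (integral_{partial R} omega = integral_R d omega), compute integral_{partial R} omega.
integral_(partial R) omega = 3

Stokes: integral_partial_R omega = integral_R d omega with d omega = (∂Q/∂x - ∂P/∂y) dx ∧ dy.
  ∂Q/∂x = 0
  ∂P/∂y = -3
  integrand = ∂Q/∂x - ∂P/∂y = 3.
Integrating over R: integral_0^1 integral_0^1 (3) dx dy = 3.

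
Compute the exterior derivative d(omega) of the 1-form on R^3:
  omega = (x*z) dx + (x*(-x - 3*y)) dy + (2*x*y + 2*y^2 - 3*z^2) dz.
d(omega) = (-2*x - 3*y) dx ∧ dy + (-x + 2*y) dx ∧ dz + (2*x + 4*y) dy ∧ dz

For a 1-form omega = sum_i f_i dx_i, the exterior derivative is
  d(omega) = sum_{i < j} (∂f_j/∂x_i - ∂f_i/∂x_j) dx_i ∧ dx_j.
  coefficient of dx ∧ dy: ∂f_2/∂x - ∂f_1/∂y = ∂(x*(-x - 3*y))/∂x - ∂(x*z)/∂y = -2*x - 3*y
  coefficient of dx ∧ dz: ∂f_3/∂x - ∂f_1/∂z = ∂(2*x*y + 2*y^2 - 3*z^2)/∂x - ∂(x*z)/∂z = -x + 2*y
  coefficient of dy ∧ dz: ∂f_3/∂y - ∂f_2/∂z = ∂(2*x*y + 2*y^2 - 3*z^2)/∂y - ∂(x*(-x - 3*y))/∂z = 2*x + 4*y
Assembling: d(omega) = (-2*x - 3*y) dx ∧ dy + (-x + 2*y) dx ∧ dz + (2*x + 4*y) dy ∧ dz.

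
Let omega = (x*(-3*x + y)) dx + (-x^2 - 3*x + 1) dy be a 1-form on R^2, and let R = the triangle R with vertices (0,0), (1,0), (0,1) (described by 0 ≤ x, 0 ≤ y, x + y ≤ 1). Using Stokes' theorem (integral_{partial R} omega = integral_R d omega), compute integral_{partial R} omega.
integral_(partial R) omega = -2

Stokes: integral_partial_R omega = integral_R d omega with d omega = (∂Q/∂x - ∂P/∂y) dx ∧ dy.
  ∂Q/∂x = -2*x - 3
  ∂P/∂y = x
  integrand = ∂Q/∂x - ∂P/∂y = -3*x - 3.
Integrating over R: integral_0^1 integral_0^{1-x} (-3*x - 3) dy dx = -2.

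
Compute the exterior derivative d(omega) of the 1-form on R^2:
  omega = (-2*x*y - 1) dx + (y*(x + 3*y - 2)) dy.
d(omega) = (2*x + y) dx ∧ dy

For a 1-form omega = sum_i f_i dx_i, the exterior derivative is
  d(omega) = sum_{i < j} (∂f_j/∂x_i - ∂f_i/∂x_j) dx_i ∧ dx_j.
  coefficient of dx ∧ dy: ∂f_2/∂x - ∂f_1/∂y = ∂(y*(x + 3*y - 2))/∂x - ∂(-2*x*y - 1)/∂y = 2*x + y
Assembling: d(omega) = (2*x + y) dx ∧ dy.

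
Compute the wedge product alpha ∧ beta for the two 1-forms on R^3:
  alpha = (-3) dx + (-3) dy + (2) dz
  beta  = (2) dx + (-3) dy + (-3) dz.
alpha ∧ beta = (15) dx ∧ dy + (5) dx ∧ dz + (15) dy ∧ dz

Distribute the wedge, using dx_i ∧ dx_j = -dx_j ∧ dx_i and dx_i ∧ dx_i = 0. For each pair (i, j) with i < j, the coefficient of dx_i ∧ dx_j in alpha ∧ beta is (alpha_i * beta_j - alpha_j * beta_i). Collecting: alpha ∧ beta = (15) dx ∧ dy + (5) dx ∧ dz + (15) dy ∧ dz.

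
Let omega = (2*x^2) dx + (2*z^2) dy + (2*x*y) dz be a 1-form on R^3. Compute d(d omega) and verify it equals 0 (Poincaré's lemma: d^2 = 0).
d(d omega) = 0

Step 1: d omega = sum_{i<j} (∂f_j/∂x_i - ∂f_i/∂x_j) dx_i ∧ dx_j:
  coeff of dx ∧ dy: 0
  coeff of dx ∧ dz: 2*y
  coeff of dy ∧ dz: 2*x - 4*z
Step 2: Apply d again to each 2-form coefficient. The only possible 3-form in R^3 is dx ∧ dy ∧ dz, with coefficient
  ∂(coeff of dy∧dz)/∂x - ∂(coeff of dx∧dz)/∂y + ∂(coeff of dx∧dy)/∂z
  = ∂/∂x (2*x - 4*z) - ∂/∂y (2*y) + ∂/∂z (0).
Each of these terms simplifies to sums of mixed partials that cancel in pairs. The result is 0 (by equality of mixed partials for smooth functions — Schwarz / Clairaut).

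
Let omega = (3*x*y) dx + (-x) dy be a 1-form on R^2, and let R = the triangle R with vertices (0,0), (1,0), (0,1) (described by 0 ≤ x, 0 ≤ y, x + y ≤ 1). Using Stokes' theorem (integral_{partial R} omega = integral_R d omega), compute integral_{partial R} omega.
integral_(partial R) omega = -1

Stokes: integral_partial_R omega = integral_R d omega with d omega = (∂Q/∂x - ∂P/∂y) dx ∧ dy.
  ∂Q/∂x = -1
  ∂P/∂y = 3*x
  integrand = ∂Q/∂x - ∂P/∂y = -3*x - 1.
Integrating over R: integral_0^1 integral_0^{1-x} (-3*x - 1) dy dx = -1.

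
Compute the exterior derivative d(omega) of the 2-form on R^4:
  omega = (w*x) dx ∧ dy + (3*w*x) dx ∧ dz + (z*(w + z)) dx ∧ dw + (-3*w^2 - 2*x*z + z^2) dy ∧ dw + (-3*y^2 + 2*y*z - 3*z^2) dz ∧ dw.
d(omega) = (x - 2*z) dx ∧ dy ∧ dw + (-w + 3*x - 2*z) dx ∧ dz ∧ dw + (2*x - 6*y) dy ∧ dz ∧ dw

For a 2-form omega = sum_{i<j} g_{ij} dx_i ∧ dx_j, the exterior derivative is
  d(omega) = sum_{i<j} d(g_{ij}) ∧ dx_i ∧ dx_j = sum_{i<j, k} (∂g_{ij}/∂x_k) dx_k ∧ dx_i ∧ dx_j.
Expand each term, using dx_k ∧ dx_i ∧ dx_j = sgn(permutation) dx_{(a)} ∧ dx_{(b)} ∧ dx_{(c)} with (a < b < c) sorted:
  d(w*x) includes (∂/∂w)(w*x) dw = (x) dw, which multiplied by dx ∧ dy gives (x) dx ∧ dy ∧ dw
  d(3*w*x) includes (∂/∂w)(3*w*x) dw = (3*x) dw, which multiplied by dx ∧ dz gives (3*x) dx ∧ dz ∧ dw
  d(z*(w + z)) includes (∂/∂z)(z*(w + z)) dz = (w + 2*z) dz, which multiplied by dx ∧ dw gives (-w - 2*z) dx ∧ dz ∧ dw
  d(-3*w^2 - 2*x*z + z^2) includes (∂/∂x)(-3*w^2 - 2*x*z + z^2) dx = (-2*z) dx, which multiplied by dy ∧ dw gives (-2*z) dx ∧ dy ∧ dw
  d(-3*w^2 - 2*x*z + z^2) includes (∂/∂z)(-3*w^2 - 2*x*z + z^2) dz = (-2*x + 2*z) dz, which multiplied by dy ∧ dw gives (2*x - 2*z) dy ∧ dz ∧ dw
  d(-3*y^2 + 2*y*z - 3*z^2) includes (∂/∂y)(-3*y^2 + 2*y*z - 3*z^2) dy = (-6*y + 2*z) dy, which multiplied by dz ∧ dw gives (-6*y + 2*z) dy ∧ dz ∧ dw
Collecting like 3-forms: d(omega) = (x - 2*z) dx ∧ dy ∧ dw + (-w + 3*x - 2*z) dx ∧ dz ∧ dw + (2*x - 6*y) dy ∧ dz ∧ dw.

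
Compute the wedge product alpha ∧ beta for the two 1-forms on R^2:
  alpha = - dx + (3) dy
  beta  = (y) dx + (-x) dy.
alpha ∧ beta = (x - 3*y) dx ∧ dy

Distribute the wedge, using dx_i ∧ dx_j = -dx_j ∧ dx_i and dx_i ∧ dx_i = 0. For each pair (i, j) with i < j, the coefficient of dx_i ∧ dx_j in alpha ∧ beta is (alpha_i * beta_j - alpha_j * beta_i). Collecting: alpha ∧ beta = (x - 3*y) dx ∧ dy.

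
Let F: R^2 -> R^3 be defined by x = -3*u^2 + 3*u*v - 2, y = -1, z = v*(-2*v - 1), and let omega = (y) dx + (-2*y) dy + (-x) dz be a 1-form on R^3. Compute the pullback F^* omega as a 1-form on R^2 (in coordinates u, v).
F^* omega = (6*u - 3*v) du + (-12*u^2*v - 3*u^2 + 12*u*v^2 + 3*u*v - 3*u - 8*v - 2) dv

Using F^*(f dg) = (f ∘ F) d(g ∘ F), substitute each coordinate x_i by F_i(u, v) in f_i, and replace dx_i by d F_i = (∂F_i/∂u) du + (∂F_i/∂v) dv.
  For the x component: f_1(F) = -1; d F_1 = (-6*u + 3*v) du + (3*u) dv
  For the y component: f_2(F) = 2; d F_2 = (0) du + (0) dv
  For the z component: f_3(F) = 3*u^2 - 3*u*v + 2; d F_3 = (0) du + (-4*v - 1) dv
Combining and collecting du, dv coefficients:
  coeff of du: 6*u - 3*v
  coeff of dv: -12*u^2*v - 3*u^2 + 12*u*v^2 + 3*u*v - 3*u - 8*v - 2
F^* omega = (6*u - 3*v) du + (-12*u^2*v - 3*u^2 + 12*u*v^2 + 3*u*v - 3*u - 8*v - 2) dv.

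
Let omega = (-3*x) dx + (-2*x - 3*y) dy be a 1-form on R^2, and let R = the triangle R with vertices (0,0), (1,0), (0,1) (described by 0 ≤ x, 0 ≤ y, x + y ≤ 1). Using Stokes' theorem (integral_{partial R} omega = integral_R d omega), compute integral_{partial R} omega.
integral_(partial R) omega = -1

Stokes: integral_partial_R omega = integral_R d omega with d omega = (∂Q/∂x - ∂P/∂y) dx ∧ dy.
  ∂Q/∂x = -2
  ∂P/∂y = 0
  integrand = ∂Q/∂x - ∂P/∂y = -2.
Integrating over R: integral_0^1 integral_0^{1-x} (-2) dy dx = -1.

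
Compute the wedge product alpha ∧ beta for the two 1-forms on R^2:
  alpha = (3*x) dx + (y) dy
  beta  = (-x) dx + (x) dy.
alpha ∧ beta = (x*(3*x + y)) dx ∧ dy

Distribute the wedge, using dx_i ∧ dx_j = -dx_j ∧ dx_i and dx_i ∧ dx_i = 0. For each pair (i, j) with i < j, the coefficient of dx_i ∧ dx_j in alpha ∧ beta is (alpha_i * beta_j - alpha_j * beta_i). Collecting: alpha ∧ beta = (x*(3*x + y)) dx ∧ dy.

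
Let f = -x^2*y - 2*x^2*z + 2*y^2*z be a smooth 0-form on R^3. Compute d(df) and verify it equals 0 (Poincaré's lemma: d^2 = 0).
d(df) = 0

Step 1: df = sum_i (∂f/∂x_i) dx_i = (2*x*(-y - 2*z)) dx + (-x^2 + 4*y*z) dy + (-2*x^2 + 2*y^2) dz.
Step 2: Apply d again. Using the 1-form formula, the coefficient of dx ∧ dy in d(df) is ∂^2 f/∂x ∂y - ∂^2 f/∂y ∂x = (-2*x) - (-2*x) = 0 (equality of mixed partials for smooth f).
Similarly for dx ∧ dz and dy ∧ dz — all coefficients vanish. So d(df) = 0.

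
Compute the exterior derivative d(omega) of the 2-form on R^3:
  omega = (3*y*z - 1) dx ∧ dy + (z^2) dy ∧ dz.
d(omega) = (3*y) dx ∧ dy ∧ dz

For a 2-form omega = sum_{i<j} g_{ij} dx_i ∧ dx_j, the exterior derivative is
  d(omega) = sum_{i<j} d(g_{ij}) ∧ dx_i ∧ dx_j = sum_{i<j, k} (∂g_{ij}/∂x_k) dx_k ∧ dx_i ∧ dx_j.
Expand each term, using dx_k ∧ dx_i ∧ dx_j = sgn(permutation) dx_{(a)} ∧ dx_{(b)} ∧ dx_{(c)} with (a < b < c) sorted:
  d(3*y*z - 1) includes (∂/∂z)(3*y*z - 1) dz = (3*y) dz, which multiplied by dx ∧ dy gives (3*y) dx ∧ dy ∧ dz
Collecting like 3-forms: d(omega) = (3*y) dx ∧ dy ∧ dz.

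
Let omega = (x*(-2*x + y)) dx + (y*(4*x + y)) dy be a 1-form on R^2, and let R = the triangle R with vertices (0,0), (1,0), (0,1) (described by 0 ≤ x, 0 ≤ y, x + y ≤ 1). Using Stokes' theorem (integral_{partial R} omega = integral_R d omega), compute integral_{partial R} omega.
integral_(partial R) omega = 1/2

Stokes: integral_partial_R omega = integral_R d omega with d omega = (∂Q/∂x - ∂P/∂y) dx ∧ dy.
  ∂Q/∂x = 4*y
  ∂P/∂y = x
  integrand = ∂Q/∂x - ∂P/∂y = -x + 4*y.
Integrating over R: integral_0^1 integral_0^{1-x} (-x + 4*y) dy dx = 1/2.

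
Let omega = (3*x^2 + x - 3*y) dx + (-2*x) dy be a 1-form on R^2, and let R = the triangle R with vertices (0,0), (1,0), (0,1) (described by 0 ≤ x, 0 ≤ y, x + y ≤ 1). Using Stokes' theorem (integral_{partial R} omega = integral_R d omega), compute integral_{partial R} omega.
integral_(partial R) omega = 1/2

Stokes: integral_partial_R omega = integral_R d omega with d omega = (∂Q/∂x - ∂P/∂y) dx ∧ dy.
  ∂Q/∂x = -2
  ∂P/∂y = -3
  integrand = ∂Q/∂x - ∂P/∂y = 1.
Integrating over R: integral_0^1 integral_0^{1-x} (1) dy dx = 1/2.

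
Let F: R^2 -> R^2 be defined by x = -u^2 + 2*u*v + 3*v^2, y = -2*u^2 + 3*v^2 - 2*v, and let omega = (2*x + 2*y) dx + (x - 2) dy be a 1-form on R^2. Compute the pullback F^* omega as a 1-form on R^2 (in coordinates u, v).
F^* omega = (16*u^3 - 28*u^2*v - 28*u*v^2 + 8*u*v + 8*u + 24*v^3 - 8*v^2) du + (-12*u^3 - 34*u^2*v + 2*u^2 + 60*u*v^2 - 12*u*v + 90*v^3 - 30*v^2 - 12*v + 4) dv

Using F^*(f dg) = (f ∘ F) d(g ∘ F), substitute each coordinate x_i by F_i(u, v) in f_i, and replace dx_i by d F_i = (∂F_i/∂u) du + (∂F_i/∂v) dv.
  For the x component: f_1(F) = -6*u^2 + 4*u*v + 12*v^2 - 4*v; d F_1 = (-2*u + 2*v) du + (2*u + 6*v) dv
  For the y component: f_2(F) = -u^2 + 2*u*v + 3*v^2 - 2; d F_2 = (-4*u) du + (6*v - 2) dv
Combining and collecting du, dv coefficients:
  coeff of du: 16*u^3 - 28*u^2*v - 28*u*v^2 + 8*u*v + 8*u + 24*v^3 - 8*v^2
  coeff of dv: -12*u^3 - 34*u^2*v + 2*u^2 + 60*u*v^2 - 12*u*v + 90*v^3 - 30*v^2 - 12*v + 4
F^* omega = (16*u^3 - 28*u^2*v - 28*u*v^2 + 8*u*v + 8*u + 24*v^3 - 8*v^2) du + (-12*u^3 - 34*u^2*v + 2*u^2 + 60*u*v^2 - 12*u*v + 90*v^3 - 30*v^2 - 12*v + 4) dv.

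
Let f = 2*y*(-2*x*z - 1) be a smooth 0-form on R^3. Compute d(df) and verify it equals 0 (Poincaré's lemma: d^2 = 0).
d(df) = 0

Step 1: df = sum_i (∂f/∂x_i) dx_i = (-4*y*z) dx + (-4*x*z - 2) dy + (-4*x*y) dz.
Step 2: Apply d again. Using the 1-form formula, the coefficient of dx ∧ dy in d(df) is ∂^2 f/∂x ∂y - ∂^2 f/∂y ∂x = (-4*z) - (-4*z) = 0 (equality of mixed partials for smooth f).
Similarly for dx ∧ dz and dy ∧ dz — all coefficients vanish. So d(df) = 0.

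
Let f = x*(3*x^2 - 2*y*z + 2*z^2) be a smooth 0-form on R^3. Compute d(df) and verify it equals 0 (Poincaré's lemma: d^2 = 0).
d(df) = 0

Step 1: df = sum_i (∂f/∂x_i) dx_i = (9*x^2 - 2*y*z + 2*z^2) dx + (-2*x*z) dy + (2*x*(-y + 2*z)) dz.
Step 2: Apply d again. Using the 1-form formula, the coefficient of dx ∧ dy in d(df) is ∂^2 f/∂x ∂y - ∂^2 f/∂y ∂x = (-2*z) - (-2*z) = 0 (equality of mixed partials for smooth f).
Similarly for dx ∧ dz and dy ∧ dz — all coefficients vanish. So d(df) = 0.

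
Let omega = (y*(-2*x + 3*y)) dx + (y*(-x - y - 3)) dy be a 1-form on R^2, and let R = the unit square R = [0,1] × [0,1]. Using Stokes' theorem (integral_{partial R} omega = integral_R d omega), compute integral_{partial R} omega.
integral_(partial R) omega = -5/2

Stokes: integral_partial_R omega = integral_R d omega with d omega = (∂Q/∂x - ∂P/∂y) dx ∧ dy.
  ∂Q/∂x = -y
  ∂P/∂y = -2*x + 6*y
  integrand = ∂Q/∂x - ∂P/∂y = 2*x - 7*y.
Integrating over R: integral_0^1 integral_0^1 (2*x - 7*y) dx dy = -5/2.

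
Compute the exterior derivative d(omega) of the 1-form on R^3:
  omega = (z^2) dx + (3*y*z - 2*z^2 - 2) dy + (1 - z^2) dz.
d(omega) = (-2*z) dx ∧ dz + (-3*y + 4*z) dy ∧ dz

For a 1-form omega = sum_i f_i dx_i, the exterior derivative is
  d(omega) = sum_{i < j} (∂f_j/∂x_i - ∂f_i/∂x_j) dx_i ∧ dx_j.
  coefficient of dx ∧ dz: ∂f_3/∂x - ∂f_1/∂z = ∂(1 - z^2)/∂x - ∂(z^2)/∂z = -2*z
  coefficient of dy ∧ dz: ∂f_3/∂y - ∂f_2/∂z = ∂(1 - z^2)/∂y - ∂(3*y*z - 2*z^2 - 2)/∂z = -3*y + 4*z
Assembling: d(omega) = (-2*z) dx ∧ dz + (-3*y + 4*z) dy ∧ dz.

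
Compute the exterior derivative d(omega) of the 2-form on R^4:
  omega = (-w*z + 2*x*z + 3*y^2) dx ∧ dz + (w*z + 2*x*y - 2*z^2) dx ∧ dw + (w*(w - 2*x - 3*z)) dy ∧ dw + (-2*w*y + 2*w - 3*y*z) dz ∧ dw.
d(omega) = (-6*y) dx ∧ dy ∧ dz + (-w + 3*z) dx ∧ dz ∧ dw + (-2*w - 2*x) dx ∧ dy ∧ dw + (w - 3*z) dy ∧ dz ∧ dw

For a 2-form omega = sum_{i<j} g_{ij} dx_i ∧ dx_j, the exterior derivative is
  d(omega) = sum_{i<j} d(g_{ij}) ∧ dx_i ∧ dx_j = sum_{i<j, k} (∂g_{ij}/∂x_k) dx_k ∧ dx_i ∧ dx_j.
Expand each term, using dx_k ∧ dx_i ∧ dx_j = sgn(permutation) dx_{(a)} ∧ dx_{(b)} ∧ dx_{(c)} with (a < b < c) sorted:
  d(-w*z + 2*x*z + 3*y^2) includes (∂/∂y)(-w*z + 2*x*z + 3*y^2) dy = (6*y) dy, which multiplied by dx ∧ dz gives (-6*y) dx ∧ dy ∧ dz
  d(-w*z + 2*x*z + 3*y^2) includes (∂/∂w)(-w*z + 2*x*z + 3*y^2) dw = (-z) dw, which multiplied by dx ∧ dz gives (-z) dx ∧ dz ∧ dw
  d(w*z + 2*x*y - 2*z^2) includes (∂/∂y)(w*z + 2*x*y - 2*z^2) dy = (2*x) dy, which multiplied by dx ∧ dw gives (-2*x) dx ∧ dy ∧ dw
  d(w*z + 2*x*y - 2*z^2) includes (∂/∂z)(w*z + 2*x*y - 2*z^2) dz = (w - 4*z) dz, which multiplied by dx ∧ dw gives (-w + 4*z) dx ∧ dz ∧ dw
  d(w*(w - 2*x - 3*z)) includes (∂/∂x)(w*(w - 2*x - 3*z)) dx = (-2*w) dx, which multiplied by dy ∧ dw gives (-2*w) dx ∧ dy ∧ dw
  d(w*(w - 2*x - 3*z)) includes (∂/∂z)(w*(w - 2*x - 3*z)) dz = (-3*w) dz, which multiplied by dy ∧ dw gives (3*w) dy ∧ dz ∧ dw
  d(-2*w*y + 2*w - 3*y*z) includes (∂/∂y)(-2*w*y + 2*w - 3*y*z) dy = (-2*w - 3*z) dy, which multiplied by dz ∧ dw gives (-2*w - 3*z) dy ∧ dz ∧ dw
Collecting like 3-forms: d(omega) = (-6*y) dx ∧ dy ∧ dz + (-w + 3*z) dx ∧ dz ∧ dw + (-2*w - 2*x) dx ∧ dy ∧ dw + (w - 3*z) dy ∧ dz ∧ dw.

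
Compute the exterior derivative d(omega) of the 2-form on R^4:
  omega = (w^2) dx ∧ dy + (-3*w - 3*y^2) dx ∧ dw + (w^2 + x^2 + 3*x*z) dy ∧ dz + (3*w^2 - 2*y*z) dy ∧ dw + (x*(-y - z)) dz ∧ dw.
d(omega) = (2*w + 6*y) dx ∧ dy ∧ dw + (2*x + 3*z) dx ∧ dy ∧ dz + (2*w - x + 2*y) dy ∧ dz ∧ dw + (-y - z) dx ∧ dz ∧ dw

For a 2-form omega = sum_{i<j} g_{ij} dx_i ∧ dx_j, the exterior derivative is
  d(omega) = sum_{i<j} d(g_{ij}) ∧ dx_i ∧ dx_j = sum_{i<j, k} (∂g_{ij}/∂x_k) dx_k ∧ dx_i ∧ dx_j.
Expand each term, using dx_k ∧ dx_i ∧ dx_j = sgn(permutation) dx_{(a)} ∧ dx_{(b)} ∧ dx_{(c)} with (a < b < c) sorted:
  d(w^2) includes (∂/∂w)(w^2) dw = (2*w) dw, which multiplied by dx ∧ dy gives (2*w) dx ∧ dy ∧ dw
  d(-3*w - 3*y^2) includes (∂/∂y)(-3*w - 3*y^2) dy = (-6*y) dy, which multiplied by dx ∧ dw gives (6*y) dx ∧ dy ∧ dw
  d(w^2 + x^2 + 3*x*z) includes (∂/∂x)(w^2 + x^2 + 3*x*z) dx = (2*x + 3*z) dx, which multiplied by dy ∧ dz gives (2*x + 3*z) dx ∧ dy ∧ dz
  d(w^2 + x^2 + 3*x*z) includes (∂/∂w)(w^2 + x^2 + 3*x*z) dw = (2*w) dw, which multiplied by dy ∧ dz gives (2*w) dy ∧ dz ∧ dw
  d(3*w^2 - 2*y*z) includes (∂/∂z)(3*w^2 - 2*y*z) dz = (-2*y) dz, which multiplied by dy ∧ dw gives (2*y) dy ∧ dz ∧ dw
  d(x*(-y - z)) includes (∂/∂x)(x*(-y - z)) dx = (-y - z) dx, which multiplied by dz ∧ dw gives (-y - z) dx ∧ dz ∧ dw
  d(x*(-y - z)) includes (∂/∂y)(x*(-y - z)) dy = (-x) dy, which multiplied by dz ∧ dw gives (-x) dy ∧ dz ∧ dw
Collecting like 3-forms: d(omega) = (2*w + 6*y) dx ∧ dy ∧ dw + (2*x + 3*z) dx ∧ dy ∧ dz + (2*w - x + 2*y) dy ∧ dz ∧ dw + (-y - z) dx ∧ dz ∧ dw.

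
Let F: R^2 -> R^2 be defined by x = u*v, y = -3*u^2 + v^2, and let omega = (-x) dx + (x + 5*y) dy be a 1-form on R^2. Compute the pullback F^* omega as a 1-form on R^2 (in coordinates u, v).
F^* omega = (u*(90*u^2 - 6*u*v - 31*v^2)) du + (v*(-31*u^2 + 2*u*v + 10*v^2)) dv

Using F^*(f dg) = (f ∘ F) d(g ∘ F), substitute each coordinate x_i by F_i(u, v) in f_i, and replace dx_i by d F_i = (∂F_i/∂u) du + (∂F_i/∂v) dv.
  For the x component: f_1(F) = -u*v; d F_1 = (v) du + (u) dv
  For the y component: f_2(F) = -15*u^2 + u*v + 5*v^2; d F_2 = (-6*u) du + (2*v) dv
Combining and collecting du, dv coefficients:
  coeff of du: u*(90*u^2 - 6*u*v - 31*v^2)
  coeff of dv: v*(-31*u^2 + 2*u*v + 10*v^2)
F^* omega = (u*(90*u^2 - 6*u*v - 31*v^2)) du + (v*(-31*u^2 + 2*u*v + 10*v^2)) dv.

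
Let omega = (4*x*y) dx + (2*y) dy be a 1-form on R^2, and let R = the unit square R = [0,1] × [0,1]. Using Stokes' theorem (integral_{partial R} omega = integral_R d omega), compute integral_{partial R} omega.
integral_(partial R) omega = -2

Stokes: integral_partial_R omega = integral_R d omega with d omega = (∂Q/∂x - ∂P/∂y) dx ∧ dy.
  ∂Q/∂x = 0
  ∂P/∂y = 4*x
  integrand = ∂Q/∂x - ∂P/∂y = -4*x.
Integrating over R: integral_0^1 integral_0^1 (-4*x) dx dy = -2.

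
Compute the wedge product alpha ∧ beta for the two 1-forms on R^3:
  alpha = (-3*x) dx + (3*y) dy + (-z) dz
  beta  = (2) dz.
alpha ∧ beta = (-6*x) dx ∧ dz + (6*y) dy ∧ dz

Distribute the wedge, using dx_i ∧ dx_j = -dx_j ∧ dx_i and dx_i ∧ dx_i = 0. For each pair (i, j) with i < j, the coefficient of dx_i ∧ dx_j in alpha ∧ beta is (alpha_i * beta_j - alpha_j * beta_i). Collecting: alpha ∧ beta = (-6*x) dx ∧ dz + (6*y) dy ∧ dz.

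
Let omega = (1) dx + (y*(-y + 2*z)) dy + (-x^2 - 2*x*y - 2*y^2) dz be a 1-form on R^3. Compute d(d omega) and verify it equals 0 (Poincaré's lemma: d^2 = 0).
d(d omega) = 0

Step 1: d omega = sum_{i<j} (∂f_j/∂x_i - ∂f_i/∂x_j) dx_i ∧ dx_j:
  coeff of dx ∧ dy: 0
  coeff of dx ∧ dz: -2*x - 2*y
  coeff of dy ∧ dz: -2*x - 6*y
Step 2: Apply d again to each 2-form coefficient. The only possible 3-form in R^3 is dx ∧ dy ∧ dz, with coefficient
  ∂(coeff of dy∧dz)/∂x - ∂(coeff of dx∧dz)/∂y + ∂(coeff of dx∧dy)/∂z
  = ∂/∂x (-2*x - 6*y) - ∂/∂y (-2*x - 2*y) + ∂/∂z (0).
Each of these terms simplifies to sums of mixed partials that cancel in pairs. The result is 0 (by equality of mixed partials for smooth functions — Schwarz / Clairaut).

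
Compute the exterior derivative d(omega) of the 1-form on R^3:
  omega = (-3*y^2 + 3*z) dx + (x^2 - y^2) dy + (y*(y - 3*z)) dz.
d(omega) = (2*x + 6*y) dx ∧ dy + (-3) dx ∧ dz + (2*y - 3*z) dy ∧ dz

For a 1-form omega = sum_i f_i dx_i, the exterior derivative is
  d(omega) = sum_{i < j} (∂f_j/∂x_i - ∂f_i/∂x_j) dx_i ∧ dx_j.
  coefficient of dx ∧ dy: ∂f_2/∂x - ∂f_1/∂y = ∂(x^2 - y^2)/∂x - ∂(-3*y^2 + 3*z)/∂y = 2*x + 6*y
  coefficient of dx ∧ dz: ∂f_3/∂x - ∂f_1/∂z = ∂(y*(y - 3*z))/∂x - ∂(-3*y^2 + 3*z)/∂z = -3
  coefficient of dy ∧ dz: ∂f_3/∂y - ∂f_2/∂z = ∂(y*(y - 3*z))/∂y - ∂(x^2 - y^2)/∂z = 2*y - 3*z
Assembling: d(omega) = (2*x + 6*y) dx ∧ dy + (-3) dx ∧ dz + (2*y - 3*z) dy ∧ dz.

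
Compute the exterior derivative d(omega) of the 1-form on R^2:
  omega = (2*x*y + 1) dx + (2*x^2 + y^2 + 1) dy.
d(omega) = (2*x) dx ∧ dy

For a 1-form omega = sum_i f_i dx_i, the exterior derivative is
  d(omega) = sum_{i < j} (∂f_j/∂x_i - ∂f_i/∂x_j) dx_i ∧ dx_j.
  coefficient of dx ∧ dy: ∂f_2/∂x - ∂f_1/∂y = ∂(2*x^2 + y^2 + 1)/∂x - ∂(2*x*y + 1)/∂y = 2*x
Assembling: d(omega) = (2*x) dx ∧ dy.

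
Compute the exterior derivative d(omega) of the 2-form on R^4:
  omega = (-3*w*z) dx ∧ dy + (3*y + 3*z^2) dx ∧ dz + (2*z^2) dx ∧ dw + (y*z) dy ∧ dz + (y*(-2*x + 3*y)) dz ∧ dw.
d(omega) = (-3*w - 3) dx ∧ dy ∧ dz + (-3*z) dx ∧ dy ∧ dw + (-2*y - 4*z) dx ∧ dz ∧ dw + (-2*x + 6*y) dy ∧ dz ∧ dw

For a 2-form omega = sum_{i<j} g_{ij} dx_i ∧ dx_j, the exterior derivative is
  d(omega) = sum_{i<j} d(g_{ij}) ∧ dx_i ∧ dx_j = sum_{i<j, k} (∂g_{ij}/∂x_k) dx_k ∧ dx_i ∧ dx_j.
Expand each term, using dx_k ∧ dx_i ∧ dx_j = sgn(permutation) dx_{(a)} ∧ dx_{(b)} ∧ dx_{(c)} with (a < b < c) sorted:
  d(-3*w*z) includes (∂/∂z)(-3*w*z) dz = (-3*w) dz, which multiplied by dx ∧ dy gives (-3*w) dx ∧ dy ∧ dz
  d(-3*w*z) includes (∂/∂w)(-3*w*z) dw = (-3*z) dw, which multiplied by dx ∧ dy gives (-3*z) dx ∧ dy ∧ dw
  d(3*y + 3*z^2) includes (∂/∂y)(3*y + 3*z^2) dy = (3) dy, which multiplied by dx ∧ dz gives (-3) dx ∧ dy ∧ dz
  d(2*z^2) includes (∂/∂z)(2*z^2) dz = (4*z) dz, which multiplied by dx ∧ dw gives (-4*z) dx ∧ dz ∧ dw
  d(y*(-2*x + 3*y)) includes (∂/∂x)(y*(-2*x + 3*y)) dx = (-2*y) dx, which multiplied by dz ∧ dw gives (-2*y) dx ∧ dz ∧ dw
  d(y*(-2*x + 3*y)) includes (∂/∂y)(y*(-2*x + 3*y)) dy = (-2*x + 6*y) dy, which multiplied by dz ∧ dw gives (-2*x + 6*y) dy ∧ dz ∧ dw
Collecting like 3-forms: d(omega) = (-3*w - 3) dx ∧ dy ∧ dz + (-3*z) dx ∧ dy ∧ dw + (-2*y - 4*z) dx ∧ dz ∧ dw + (-2*x + 6*y) dy ∧ dz ∧ dw.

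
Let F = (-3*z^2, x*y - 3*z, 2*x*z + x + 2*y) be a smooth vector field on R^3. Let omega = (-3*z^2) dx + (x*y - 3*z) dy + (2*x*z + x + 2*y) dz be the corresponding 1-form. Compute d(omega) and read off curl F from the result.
d(omega) = (5) dy ∧ dz + (-8*z - 1) dz ∧ dx + (y) dx ∧ dy; curl F = (5, -8*z - 1, y)

d omega = sum_{i<j} (∂f_j/∂x_i - ∂f_i/∂x_j) dx_i ∧ dx_j. Under the identification (dy ∧ dz, dz ∧ dx, dx ∧ dy) ↔ (e_x, e_y, e_z), the coefficients are exactly the components of curl F. Compute:
  ∂R/∂y - ∂Q/∂z = (2) - (-3) = 5
  ∂P/∂z - ∂R/∂x = (-6*z) - (2*z + 1) = -8*z - 1
  ∂Q/∂x - ∂P/∂y = (y) - (0) = y.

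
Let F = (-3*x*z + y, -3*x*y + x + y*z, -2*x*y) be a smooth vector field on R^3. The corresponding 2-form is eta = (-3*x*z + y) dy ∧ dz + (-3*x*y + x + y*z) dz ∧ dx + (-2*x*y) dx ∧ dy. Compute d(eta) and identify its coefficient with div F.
d(eta) = (-3*x - 2*z) dx ∧ dy ∧ dz; div F = -3*x - 2*z

For a 2-form in R^3 of the form above, applying d gives a 3-form with coefficient ∂P/∂x + ∂Q/∂y + ∂R/∂z:
  ∂P/∂x = -3*z
  ∂Q/∂y = -3*x + z
  ∂R/∂z = 0
Sum = -3*x - 2*z, which is exactly div F.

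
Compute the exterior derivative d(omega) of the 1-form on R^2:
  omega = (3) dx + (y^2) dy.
d(omega) = 0

For a 1-form omega = sum_i f_i dx_i, the exterior derivative is
  d(omega) = sum_{i < j} (∂f_j/∂x_i - ∂f_i/∂x_j) dx_i ∧ dx_j.

Assembling: d(omega) = 0.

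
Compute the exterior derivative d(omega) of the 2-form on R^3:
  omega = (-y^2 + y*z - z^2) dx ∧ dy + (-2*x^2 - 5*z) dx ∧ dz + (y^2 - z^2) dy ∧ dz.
d(omega) = (y - 2*z) dx ∧ dy ∧ dz

For a 2-form omega = sum_{i<j} g_{ij} dx_i ∧ dx_j, the exterior derivative is
  d(omega) = sum_{i<j} d(g_{ij}) ∧ dx_i ∧ dx_j = sum_{i<j, k} (∂g_{ij}/∂x_k) dx_k ∧ dx_i ∧ dx_j.
Expand each term, using dx_k ∧ dx_i ∧ dx_j = sgn(permutation) dx_{(a)} ∧ dx_{(b)} ∧ dx_{(c)} with (a < b < c) sorted:
  d(-y^2 + y*z - z^2) includes (∂/∂z)(-y^2 + y*z - z^2) dz = (y - 2*z) dz, which multiplied by dx ∧ dy gives (y - 2*z) dx ∧ dy ∧ dz
Collecting like 3-forms: d(omega) = (y - 2*z) dx ∧ dy ∧ dz.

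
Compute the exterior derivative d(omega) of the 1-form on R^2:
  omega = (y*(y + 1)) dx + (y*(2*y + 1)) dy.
d(omega) = (-2*y - 1) dx ∧ dy

For a 1-form omega = sum_i f_i dx_i, the exterior derivative is
  d(omega) = sum_{i < j} (∂f_j/∂x_i - ∂f_i/∂x_j) dx_i ∧ dx_j.
  coefficient of dx ∧ dy: ∂f_2/∂x - ∂f_1/∂y = ∂(y*(2*y + 1))/∂x - ∂(y*(y + 1))/∂y = -2*y - 1
Assembling: d(omega) = (-2*y - 1) dx ∧ dy.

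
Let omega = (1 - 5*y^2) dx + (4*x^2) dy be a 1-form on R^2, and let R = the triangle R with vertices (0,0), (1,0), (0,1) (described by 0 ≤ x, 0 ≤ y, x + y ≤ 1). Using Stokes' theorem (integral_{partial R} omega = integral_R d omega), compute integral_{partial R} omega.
integral_(partial R) omega = 3

Stokes: integral_partial_R omega = integral_R d omega with d omega = (∂Q/∂x - ∂P/∂y) dx ∧ dy.
  ∂Q/∂x = 8*x
  ∂P/∂y = -10*y
  integrand = ∂Q/∂x - ∂P/∂y = 8*x + 10*y.
Integrating over R: integral_0^1 integral_0^{1-x} (8*x + 10*y) dy dx = 3.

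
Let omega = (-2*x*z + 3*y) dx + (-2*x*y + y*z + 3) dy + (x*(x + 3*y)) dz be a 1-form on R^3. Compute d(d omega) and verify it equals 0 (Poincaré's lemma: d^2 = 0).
d(d omega) = 0

Step 1: d omega = sum_{i<j} (∂f_j/∂x_i - ∂f_i/∂x_j) dx_i ∧ dx_j:
  coeff of dx ∧ dy: -2*y - 3
  coeff of dx ∧ dz: 4*x + 3*y
  coeff of dy ∧ dz: 3*x - y
Step 2: Apply d again to each 2-form coefficient. The only possible 3-form in R^3 is dx ∧ dy ∧ dz, with coefficient
  ∂(coeff of dy∧dz)/∂x - ∂(coeff of dx∧dz)/∂y + ∂(coeff of dx∧dy)/∂z
  = ∂/∂x (3*x - y) - ∂/∂y (4*x + 3*y) + ∂/∂z (-2*y - 3).
Each of these terms simplifies to sums of mixed partials that cancel in pairs. The result is 0 (by equality of mixed partials for smooth functions — Schwarz / Clairaut).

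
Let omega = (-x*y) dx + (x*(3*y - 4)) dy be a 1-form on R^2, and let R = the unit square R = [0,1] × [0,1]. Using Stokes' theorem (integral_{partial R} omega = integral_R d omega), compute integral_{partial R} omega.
integral_(partial R) omega = -2

Stokes: integral_partial_R omega = integral_R d omega with d omega = (∂Q/∂x - ∂P/∂y) dx ∧ dy.
  ∂Q/∂x = 3*y - 4
  ∂P/∂y = -x
  integrand = ∂Q/∂x - ∂P/∂y = x + 3*y - 4.
Integrating over R: integral_0^1 integral_0^1 (x + 3*y - 4) dx dy = -2.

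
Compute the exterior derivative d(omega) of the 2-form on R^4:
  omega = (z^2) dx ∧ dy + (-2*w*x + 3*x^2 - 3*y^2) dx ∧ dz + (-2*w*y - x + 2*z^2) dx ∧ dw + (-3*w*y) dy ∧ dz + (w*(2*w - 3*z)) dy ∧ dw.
d(omega) = (6*y + 2*z) dx ∧ dy ∧ dz + (-2*x - 4*z) dx ∧ dz ∧ dw + (2*w) dx ∧ dy ∧ dw + (3*w - 3*y) dy ∧ dz ∧ dw

For a 2-form omega = sum_{i<j} g_{ij} dx_i ∧ dx_j, the exterior derivative is
  d(omega) = sum_{i<j} d(g_{ij}) ∧ dx_i ∧ dx_j = sum_{i<j, k} (∂g_{ij}/∂x_k) dx_k ∧ dx_i ∧ dx_j.
Expand each term, using dx_k ∧ dx_i ∧ dx_j = sgn(permutation) dx_{(a)} ∧ dx_{(b)} ∧ dx_{(c)} with (a < b < c) sorted:
  d(z^2) includes (∂/∂z)(z^2) dz = (2*z) dz, which multiplied by dx ∧ dy gives (2*z) dx ∧ dy ∧ dz
  d(-2*w*x + 3*x^2 - 3*y^2) includes (∂/∂y)(-2*w*x + 3*x^2 - 3*y^2) dy = (-6*y) dy, which multiplied by dx ∧ dz gives (6*y) dx ∧ dy ∧ dz
  d(-2*w*x + 3*x^2 - 3*y^2) includes (∂/∂w)(-2*w*x + 3*x^2 - 3*y^2) dw = (-2*x) dw, which multiplied by dx ∧ dz gives (-2*x) dx ∧ dz ∧ dw
  d(-2*w*y - x + 2*z^2) includes (∂/∂y)(-2*w*y - x + 2*z^2) dy = (-2*w) dy, which multiplied by dx ∧ dw gives (2*w) dx ∧ dy ∧ dw
  d(-2*w*y - x + 2*z^2) includes (∂/∂z)(-2*w*y - x + 2*z^2) dz = (4*z) dz, which multiplied by dx ∧ dw gives (-4*z) dx ∧ dz ∧ dw
  d(-3*w*y) includes (∂/∂w)(-3*w*y) dw = (-3*y) dw, which multiplied by dy ∧ dz gives (-3*y) dy ∧ dz ∧ dw
  d(w*(2*w - 3*z)) includes (∂/∂z)(w*(2*w - 3*z)) dz = (-3*w) dz, which multiplied by dy ∧ dw gives (3*w) dy ∧ dz ∧ dw
Collecting like 3-forms: d(omega) = (6*y + 2*z) dx ∧ dy ∧ dz + (-2*x - 4*z) dx ∧ dz ∧ dw + (2*w) dx ∧ dy ∧ dw + (3*w - 3*y) dy ∧ dz ∧ dw.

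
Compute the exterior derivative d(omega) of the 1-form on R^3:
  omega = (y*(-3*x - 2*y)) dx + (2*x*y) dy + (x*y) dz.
d(omega) = (3*x + 6*y) dx ∧ dy + (y) dx ∧ dz + (x) dy ∧ dz

For a 1-form omega = sum_i f_i dx_i, the exterior derivative is
  d(omega) = sum_{i < j} (∂f_j/∂x_i - ∂f_i/∂x_j) dx_i ∧ dx_j.
  coefficient of dx ∧ dy: ∂f_2/∂x - ∂f_1/∂y = ∂(2*x*y)/∂x - ∂(y*(-3*x - 2*y))/∂y = 3*x + 6*y
  coefficient of dx ∧ dz: ∂f_3/∂x - ∂f_1/∂z = ∂(x*y)/∂x - ∂(y*(-3*x - 2*y))/∂z = y
  coefficient of dy ∧ dz: ∂f_3/∂y - ∂f_2/∂z = ∂(x*y)/∂y - ∂(2*x*y)/∂z = x
Assembling: d(omega) = (3*x + 6*y) dx ∧ dy + (y) dx ∧ dz + (x) dy ∧ dz.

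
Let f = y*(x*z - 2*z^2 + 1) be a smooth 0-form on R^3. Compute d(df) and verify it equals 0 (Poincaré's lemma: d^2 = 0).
d(df) = 0

Step 1: df = sum_i (∂f/∂x_i) dx_i = (y*z) dx + (x*z - 2*z^2 + 1) dy + (y*(x - 4*z)) dz.
Step 2: Apply d again. Using the 1-form formula, the coefficient of dx ∧ dy in d(df) is ∂^2 f/∂x ∂y - ∂^2 f/∂y ∂x = (z) - (z) = 0 (equality of mixed partials for smooth f).
Similarly for dx ∧ dz and dy ∧ dz — all coefficients vanish. So d(df) = 0.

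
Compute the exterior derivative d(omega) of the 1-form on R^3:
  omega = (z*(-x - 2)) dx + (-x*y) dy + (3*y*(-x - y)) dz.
d(omega) = (-y) dx ∧ dy + (x - 3*y + 2) dx ∧ dz + (-3*x - 6*y) dy ∧ dz

For a 1-form omega = sum_i f_i dx_i, the exterior derivative is
  d(omega) = sum_{i < j} (∂f_j/∂x_i - ∂f_i/∂x_j) dx_i ∧ dx_j.
  coefficient of dx ∧ dy: ∂f_2/∂x - ∂f_1/∂y = ∂(-x*y)/∂x - ∂(z*(-x - 2))/∂y = -y
  coefficient of dx ∧ dz: ∂f_3/∂x - ∂f_1/∂z = ∂(3*y*(-x - y))/∂x - ∂(z*(-x - 2))/∂z = x - 3*y + 2
  coefficient of dy ∧ dz: ∂f_3/∂y - ∂f_2/∂z = ∂(3*y*(-x - y))/∂y - ∂(-x*y)/∂z = -3*x - 6*y
Assembling: d(omega) = (-y) dx ∧ dy + (x - 3*y + 2) dx ∧ dz + (-3*x - 6*y) dy ∧ dz.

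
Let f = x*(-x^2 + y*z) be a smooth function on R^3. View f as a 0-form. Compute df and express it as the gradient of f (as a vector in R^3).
df = (-3*x^2 + y*z) dx + (x*z) dy + (x*y) dz; grad f = (-3*x^2 + y*z, x*z, x*y)

For a 0-form f, d f = (∂f/∂x) dx + (∂f/∂y) dy + (∂f/∂z) dz. The components of the vector representation are exactly the entries of grad f in Cartesian coordinates:
  ∂f/∂x = -3*x^2 + y*z
  ∂f/∂y = x*z
  ∂f/∂z = x*y.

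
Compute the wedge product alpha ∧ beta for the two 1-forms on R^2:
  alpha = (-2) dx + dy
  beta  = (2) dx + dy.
alpha ∧ beta = (-4) dx ∧ dy

Distribute the wedge, using dx_i ∧ dx_j = -dx_j ∧ dx_i and dx_i ∧ dx_i = 0. For each pair (i, j) with i < j, the coefficient of dx_i ∧ dx_j in alpha ∧ beta is (alpha_i * beta_j - alpha_j * beta_i). Collecting: alpha ∧ beta = (-4) dx ∧ dy.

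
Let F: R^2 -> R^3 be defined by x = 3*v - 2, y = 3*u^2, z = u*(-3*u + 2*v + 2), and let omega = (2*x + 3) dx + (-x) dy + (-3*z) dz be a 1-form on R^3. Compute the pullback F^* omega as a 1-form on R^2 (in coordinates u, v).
F^* omega = (6*u*(-9*u^2 + 9*u*v + 9*u - 2*v^2 - 7*v)) du + (18*u^3 - 12*u^2*v - 12*u^2 + 18*v - 3) dv

Using F^*(f dg) = (f ∘ F) d(g ∘ F), substitute each coordinate x_i by F_i(u, v) in f_i, and replace dx_i by d F_i = (∂F_i/∂u) du + (∂F_i/∂v) dv.
  For the x component: f_1(F) = 6*v - 1; d F_1 = (0) du + (3) dv
  For the y component: f_2(F) = 2 - 3*v; d F_2 = (6*u) du + (0) dv
  For the z component: f_3(F) = 3*u*(3*u - 2*v - 2); d F_3 = (-6*u + 2*v + 2) du + (2*u) dv
Combining and collecting du, dv coefficients:
  coeff of du: 6*u*(-9*u^2 + 9*u*v + 9*u - 2*v^2 - 7*v)
  coeff of dv: 18*u^3 - 12*u^2*v - 12*u^2 + 18*v - 3
F^* omega = (6*u*(-9*u^2 + 9*u*v + 9*u - 2*v^2 - 7*v)) du + (18*u^3 - 12*u^2*v - 12*u^2 + 18*v - 3) dv.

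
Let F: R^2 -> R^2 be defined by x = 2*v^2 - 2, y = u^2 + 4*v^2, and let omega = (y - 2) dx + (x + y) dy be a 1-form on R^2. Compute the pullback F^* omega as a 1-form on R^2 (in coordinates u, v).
F^* omega = (2*u*(u^2 + 6*v^2 - 2)) du + (4*v*(3*u^2 + 16*v^2 - 6)) dv

Using F^*(f dg) = (f ∘ F) d(g ∘ F), substitute each coordinate x_i by F_i(u, v) in f_i, and replace dx_i by d F_i = (∂F_i/∂u) du + (∂F_i/∂v) dv.
  For the x component: f_1(F) = u^2 + 4*v^2 - 2; d F_1 = (0) du + (4*v) dv
  For the y component: f_2(F) = u^2 + 6*v^2 - 2; d F_2 = (2*u) du + (8*v) dv
Combining and collecting du, dv coefficients:
  coeff of du: 2*u*(u^2 + 6*v^2 - 2)
  coeff of dv: 4*v*(3*u^2 + 16*v^2 - 6)
F^* omega = (2*u*(u^2 + 6*v^2 - 2)) du + (4*v*(3*u^2 + 16*v^2 - 6)) dv.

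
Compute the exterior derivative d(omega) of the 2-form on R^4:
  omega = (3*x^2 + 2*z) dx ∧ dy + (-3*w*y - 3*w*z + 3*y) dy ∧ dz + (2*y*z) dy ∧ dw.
d(omega) = (2) dx ∧ dy ∧ dz + (-5*y - 3*z) dy ∧ dz ∧ dw

For a 2-form omega = sum_{i<j} g_{ij} dx_i ∧ dx_j, the exterior derivative is
  d(omega) = sum_{i<j} d(g_{ij}) ∧ dx_i ∧ dx_j = sum_{i<j, k} (∂g_{ij}/∂x_k) dx_k ∧ dx_i ∧ dx_j.
Expand each term, using dx_k ∧ dx_i ∧ dx_j = sgn(permutation) dx_{(a)} ∧ dx_{(b)} ∧ dx_{(c)} with (a < b < c) sorted:
  d(3*x^2 + 2*z) includes (∂/∂z)(3*x^2 + 2*z) dz = (2) dz, which multiplied by dx ∧ dy gives (2) dx ∧ dy ∧ dz
  d(-3*w*y - 3*w*z + 3*y) includes (∂/∂w)(-3*w*y - 3*w*z + 3*y) dw = (-3*y - 3*z) dw, which multiplied by dy ∧ dz gives (-3*y - 3*z) dy ∧ dz ∧ dw
  d(2*y*z) includes (∂/∂z)(2*y*z) dz = (2*y) dz, which multiplied by dy ∧ dw gives (-2*y) dy ∧ dz ∧ dw
Collecting like 3-forms: d(omega) = (2) dx ∧ dy ∧ dz + (-5*y - 3*z) dy ∧ dz ∧ dw.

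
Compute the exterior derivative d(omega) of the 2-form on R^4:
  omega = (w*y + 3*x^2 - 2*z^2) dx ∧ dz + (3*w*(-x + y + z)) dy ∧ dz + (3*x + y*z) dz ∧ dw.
d(omega) = (-4*w) dx ∧ dy ∧ dz + (y + 3) dx ∧ dz ∧ dw + (-3*x + 3*y + 4*z) dy ∧ dz ∧ dw

For a 2-form omega = sum_{i<j} g_{ij} dx_i ∧ dx_j, the exterior derivative is
  d(omega) = sum_{i<j} d(g_{ij}) ∧ dx_i ∧ dx_j = sum_{i<j, k} (∂g_{ij}/∂x_k) dx_k ∧ dx_i ∧ dx_j.
Expand each term, using dx_k ∧ dx_i ∧ dx_j = sgn(permutation) dx_{(a)} ∧ dx_{(b)} ∧ dx_{(c)} with (a < b < c) sorted:
  d(w*y + 3*x^2 - 2*z^2) includes (∂/∂y)(w*y + 3*x^2 - 2*z^2) dy = (w) dy, which multiplied by dx ∧ dz gives (-w) dx ∧ dy ∧ dz
  d(w*y + 3*x^2 - 2*z^2) includes (∂/∂w)(w*y + 3*x^2 - 2*z^2) dw = (y) dw, which multiplied by dx ∧ dz gives (y) dx ∧ dz ∧ dw
  d(3*w*(-x + y + z)) includes (∂/∂x)(3*w*(-x + y + z)) dx = (-3*w) dx, which multiplied by dy ∧ dz gives (-3*w) dx ∧ dy ∧ dz
  d(3*w*(-x + y + z)) includes (∂/∂w)(3*w*(-x + y + z)) dw = (-3*x + 3*y + 3*z) dw, which multiplied by dy ∧ dz gives (-3*x + 3*y + 3*z) dy ∧ dz ∧ dw
  d(3*x + y*z) includes (∂/∂x)(3*x + y*z) dx = (3) dx, which multiplied by dz ∧ dw gives (3) dx ∧ dz ∧ dw
  d(3*x + y*z) includes (∂/∂y)(3*x + y*z) dy = (z) dy, which multiplied by dz ∧ dw gives (z) dy ∧ dz ∧ dw
Collecting like 3-forms: d(omega) = (-4*w) dx ∧ dy ∧ dz + (y + 3) dx ∧ dz ∧ dw + (-3*x + 3*y + 4*z) dy ∧ dz ∧ dw.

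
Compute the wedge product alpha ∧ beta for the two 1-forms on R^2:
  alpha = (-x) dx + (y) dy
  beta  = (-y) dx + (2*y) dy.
alpha ∧ beta = (y*(-2*x + y)) dx ∧ dy

Distribute the wedge, using dx_i ∧ dx_j = -dx_j ∧ dx_i and dx_i ∧ dx_i = 0. For each pair (i, j) with i < j, the coefficient of dx_i ∧ dx_j in alpha ∧ beta is (alpha_i * beta_j - alpha_j * beta_i). Collecting: alpha ∧ beta = (y*(-2*x + y)) dx ∧ dy.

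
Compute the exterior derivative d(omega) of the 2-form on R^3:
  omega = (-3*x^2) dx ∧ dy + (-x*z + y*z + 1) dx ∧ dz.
d(omega) = (-z) dx ∧ dy ∧ dz

For a 2-form omega = sum_{i<j} g_{ij} dx_i ∧ dx_j, the exterior derivative is
  d(omega) = sum_{i<j} d(g_{ij}) ∧ dx_i ∧ dx_j = sum_{i<j, k} (∂g_{ij}/∂x_k) dx_k ∧ dx_i ∧ dx_j.
Expand each term, using dx_k ∧ dx_i ∧ dx_j = sgn(permutation) dx_{(a)} ∧ dx_{(b)} ∧ dx_{(c)} with (a < b < c) sorted:
  d(-x*z + y*z + 1) includes (∂/∂y)(-x*z + y*z + 1) dy = (z) dy, which multiplied by dx ∧ dz gives (-z) dx ∧ dy ∧ dz
Collecting like 3-forms: d(omega) = (-z) dx ∧ dy ∧ dz.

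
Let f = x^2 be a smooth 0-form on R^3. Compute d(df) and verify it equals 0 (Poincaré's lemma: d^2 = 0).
d(df) = 0

Step 1: df = sum_i (∂f/∂x_i) dx_i = (2*x) dx + (0) dy + (0) dz.
Step 2: Apply d again. Using the 1-form formula, the coefficient of dx ∧ dy in d(df) is ∂^2 f/∂x ∂y - ∂^2 f/∂y ∂x = (0) - (0) = 0 (equality of mixed partials for smooth f).
Similarly for dx ∧ dz and dy ∧ dz — all coefficients vanish. So d(df) = 0.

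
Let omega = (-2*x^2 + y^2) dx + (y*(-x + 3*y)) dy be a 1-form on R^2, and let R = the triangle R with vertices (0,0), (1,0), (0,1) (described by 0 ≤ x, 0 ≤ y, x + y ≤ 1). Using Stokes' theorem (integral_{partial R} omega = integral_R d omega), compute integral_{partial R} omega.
integral_(partial R) omega = -1/2

Stokes: integral_partial_R omega = integral_R d omega with d omega = (∂Q/∂x - ∂P/∂y) dx ∧ dy.
  ∂Q/∂x = -y
  ∂P/∂y = 2*y
  integrand = ∂Q/∂x - ∂P/∂y = -3*y.
Integrating over R: integral_0^1 integral_0^{1-x} (-3*y) dy dx = -1/2.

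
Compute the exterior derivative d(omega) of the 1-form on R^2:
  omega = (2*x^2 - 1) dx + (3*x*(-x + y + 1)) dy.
d(omega) = (-6*x + 3*y + 3) dx ∧ dy

For a 1-form omega = sum_i f_i dx_i, the exterior derivative is
  d(omega) = sum_{i < j} (∂f_j/∂x_i - ∂f_i/∂x_j) dx_i ∧ dx_j.
  coefficient of dx ∧ dy: ∂f_2/∂x - ∂f_1/∂y = ∂(3*x*(-x + y + 1))/∂x - ∂(2*x^2 - 1)/∂y = -6*x + 3*y + 3
Assembling: d(omega) = (-6*x + 3*y + 3) dx ∧ dy.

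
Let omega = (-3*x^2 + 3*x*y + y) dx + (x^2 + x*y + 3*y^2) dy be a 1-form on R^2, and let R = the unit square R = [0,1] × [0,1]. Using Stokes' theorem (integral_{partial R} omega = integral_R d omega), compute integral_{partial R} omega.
integral_(partial R) omega = -1

Stokes: integral_partial_R omega = integral_R d omega with d omega = (∂Q/∂x - ∂P/∂y) dx ∧ dy.
  ∂Q/∂x = 2*x + y
  ∂P/∂y = 3*x + 1
  integrand = ∂Q/∂x - ∂P/∂y = -x + y - 1.
Integrating over R: integral_0^1 integral_0^1 (-x + y - 1) dx dy = -1.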